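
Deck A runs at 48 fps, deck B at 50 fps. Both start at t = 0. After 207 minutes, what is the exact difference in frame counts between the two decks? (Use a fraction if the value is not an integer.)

207 min = 12420 s.
A emits 48 × 12420 = 596160 frames; B emits 50 × 12420 = 621000.
Difference = 24840 frames; B is ahead of A.

24840 frames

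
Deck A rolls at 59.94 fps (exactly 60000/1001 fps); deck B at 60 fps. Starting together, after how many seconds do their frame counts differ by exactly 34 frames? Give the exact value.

The gap grows by |60 − 60000/1001| = 60/1001 frames per second.
Time for a 34-frame gap: 34 ÷ (60/1001) = 17017/30 s.

17017/30 seconds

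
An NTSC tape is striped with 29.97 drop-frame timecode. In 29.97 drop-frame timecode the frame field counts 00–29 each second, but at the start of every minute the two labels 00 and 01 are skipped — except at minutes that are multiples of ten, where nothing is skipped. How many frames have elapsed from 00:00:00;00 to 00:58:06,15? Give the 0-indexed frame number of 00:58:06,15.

Complete 10-minute blocks: 5, each 17982 frames → 89910.
Remaining 8 whole minutes in the current block: 1800 + 7 × 1798 = 14386 frames.
Within the current minute: 6 × 30 + 15 − 2 = 193 (labels ;00/;01 skipped at this minute). Total = 89910 + 14386 + 193 = 104489.

104489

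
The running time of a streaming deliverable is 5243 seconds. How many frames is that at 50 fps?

262150 frames

Frames = 5243 × 50 = 262150.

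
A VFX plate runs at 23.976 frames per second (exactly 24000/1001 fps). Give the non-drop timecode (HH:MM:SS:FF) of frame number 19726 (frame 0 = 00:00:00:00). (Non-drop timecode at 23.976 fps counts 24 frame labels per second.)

19726 ÷ 24 = 821 full seconds, remainder 22 frames.
821 s = 0 h 13 min 41 s.
Timecode: 00:13:41:22.

00:13:41:22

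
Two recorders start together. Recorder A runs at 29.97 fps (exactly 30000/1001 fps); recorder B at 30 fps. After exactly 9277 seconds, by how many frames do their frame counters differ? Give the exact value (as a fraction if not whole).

278310/1001 frames

A emits 30000/1001 × 9277 = 278310000/1001 frames; B emits 30 × 9277 = 278310.
Difference = 278310/1001 frames (≈ 278.0320); B is ahead of A.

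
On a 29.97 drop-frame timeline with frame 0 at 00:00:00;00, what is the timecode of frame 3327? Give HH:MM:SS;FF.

Ten DF minutes hold 17982 frames, so frame 3327 lies in block 0 (frames 0–17981) with 3327 frames into that block.
The block's first minute is 1800 frames and the rest 1798 each; 3327 frames reaches minute 1, so 0 × 18 + 1 × 2 = 2 labels have been skipped so far.
Adding those back, label number 3327 + 2 = 3329 at 30 labels/s is 110 s + 29 f = 0 h 1 min 50 s frame 29, i.e. 00:01:50;29.

00:01:50;29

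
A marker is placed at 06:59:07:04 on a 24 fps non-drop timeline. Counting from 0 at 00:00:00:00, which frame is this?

603532

Total seconds to the label: (6 × 3600 + 59 × 60 + 7) = 25147.
Frame index = 25147 × 24 + 4 = 603532.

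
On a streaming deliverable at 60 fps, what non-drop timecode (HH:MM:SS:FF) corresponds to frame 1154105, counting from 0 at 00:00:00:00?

05:20:35:05

1154105 ÷ 60 = 19235 full seconds, remainder 5 frames.
19235 s = 5 h 20 min 35 s.
Timecode: 05:20:35:05.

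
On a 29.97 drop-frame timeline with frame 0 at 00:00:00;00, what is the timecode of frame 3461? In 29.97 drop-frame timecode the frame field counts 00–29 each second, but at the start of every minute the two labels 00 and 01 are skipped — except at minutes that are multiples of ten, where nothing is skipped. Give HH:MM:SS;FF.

00:01:55;13

Each 10-minute DF block holds 10 × 60 × 30 − 9 × 2 = 17982 frames. 3461 ÷ 17982 → 0 full blocks, remainder 3461.
Within the partial block the first minute is 1800 frames and each further minute 1798, so 1 further minute boundary passed. Total skipped labels = 18 × 0 + 2 × 1 = 2.
Non-drop label index = 3461 + 2 = 3463; at 30 labels/s that is 00:01:55:13, i.e. DF 00:01:55;13.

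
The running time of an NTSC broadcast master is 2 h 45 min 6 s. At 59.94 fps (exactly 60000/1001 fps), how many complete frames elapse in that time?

593766 frames

2 h 45 min 6 s = 9906 s.
Frames = 9906 × 60000/1001 = 45720000/77 ≈ 593766.2338.
Complete frames: 593766.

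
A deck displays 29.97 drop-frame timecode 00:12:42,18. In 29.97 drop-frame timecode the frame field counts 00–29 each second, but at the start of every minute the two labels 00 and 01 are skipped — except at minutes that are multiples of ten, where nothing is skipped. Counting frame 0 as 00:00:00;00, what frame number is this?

22856

Complete 10-minute blocks: 1, each 17982 frames → 17982.
Remaining 2 whole minutes in the current block: 1800 + 1 × 1798 = 3598 frames.
Within the current minute: 42 × 30 + 18 − 2 = 1276 (labels ;00/;01 skipped at this minute). Total = 17982 + 3598 + 1276 = 22856.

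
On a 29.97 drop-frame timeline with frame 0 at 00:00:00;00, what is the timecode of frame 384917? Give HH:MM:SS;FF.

03:34:03;13

Ten DF minutes hold 17982 frames, so frame 384917 lies in block 21 (frames 377622–395603) with 7295 frames into that block.
The block's first minute is 1800 frames and the rest 1798 each; 7295 frames reaches minute 4, so 21 × 18 + 4 × 2 = 386 labels have been skipped so far.
Adding those back, label number 384917 + 386 = 385303 at 30 labels/s is 12843 s + 13 f = 3 h 34 min 3 s frame 13, i.e. 03:34:03;13.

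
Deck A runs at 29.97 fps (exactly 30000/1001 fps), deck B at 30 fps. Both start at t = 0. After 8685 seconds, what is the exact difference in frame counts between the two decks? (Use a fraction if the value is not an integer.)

260550/1001 frames

A emits 30000/1001 × 8685 = 260550000/1001 frames; B emits 30 × 8685 = 260550.
Difference = 260550/1001 frames (≈ 260.2897); B is ahead of A.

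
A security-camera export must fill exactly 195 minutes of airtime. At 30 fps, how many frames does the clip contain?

195 min = 11700 s.
Frames = 11700 × 30 = 351000.

351000 frames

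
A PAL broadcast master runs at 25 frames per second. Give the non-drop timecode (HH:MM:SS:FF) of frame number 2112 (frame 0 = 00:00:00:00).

2112 ÷ 25 = 84 full seconds, remainder 12 frames.
84 s = 0 h 1 min 24 s.
Timecode: 00:01:24:12.

00:01:24:12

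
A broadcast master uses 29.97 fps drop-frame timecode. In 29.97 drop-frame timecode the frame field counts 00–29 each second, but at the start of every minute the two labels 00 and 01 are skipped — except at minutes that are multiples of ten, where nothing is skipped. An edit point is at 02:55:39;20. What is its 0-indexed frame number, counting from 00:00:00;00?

315874

As if non-drop at 30 labels/s: (2 × 3600 + 55 × 60 + 39) × 30 + 20 = 316190.
Minute boundaries passed: 175; those not divisible by 10: 175 − 17 = 158; dropped labels = 2 × 158 = 316.
Actual frame index = 316190 − 316 = 315874.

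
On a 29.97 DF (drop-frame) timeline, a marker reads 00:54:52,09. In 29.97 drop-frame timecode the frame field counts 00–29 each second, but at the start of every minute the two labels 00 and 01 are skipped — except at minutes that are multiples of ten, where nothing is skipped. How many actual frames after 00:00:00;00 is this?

As if non-drop at 30 labels/s: (0 × 3600 + 54 × 60 + 52) × 30 + 9 = 98769.
Minute boundaries passed: 54; those not divisible by 10: 54 − 5 = 49; dropped labels = 2 × 49 = 98.
Actual frame index = 98769 − 98 = 98671.

98671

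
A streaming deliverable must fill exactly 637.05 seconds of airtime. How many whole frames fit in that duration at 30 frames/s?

Frames = 637.05 × 30 = 38223/2 ≈ 19111.5000.
Complete frames: 19111.

19111 frames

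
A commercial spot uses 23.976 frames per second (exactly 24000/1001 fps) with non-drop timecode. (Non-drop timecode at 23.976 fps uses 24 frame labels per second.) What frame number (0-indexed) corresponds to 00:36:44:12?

frame 52908

Total seconds to the label: (0 × 3600 + 36 × 60 + 44) = 2204.
Frame index = 2204 × 24 + 12 = 52908.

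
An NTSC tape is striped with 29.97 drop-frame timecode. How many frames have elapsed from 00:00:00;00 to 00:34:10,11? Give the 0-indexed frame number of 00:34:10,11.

Complete 10-minute blocks: 3, each 17982 frames → 53946.
Remaining 4 whole minutes in the current block: 1800 + 3 × 1798 = 7194 frames.
Within the current minute: 10 × 30 + 11 − 2 = 309 (labels ;00/;01 skipped at this minute). Total = 53946 + 7194 + 309 = 61449.

61449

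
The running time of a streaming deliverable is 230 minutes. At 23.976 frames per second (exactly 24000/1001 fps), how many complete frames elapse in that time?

230 min = 13800 s.
Frames = 13800 × 24000/1001 = 331200000/1001 ≈ 330869.1309.
Complete frames: 330869.

330869 frames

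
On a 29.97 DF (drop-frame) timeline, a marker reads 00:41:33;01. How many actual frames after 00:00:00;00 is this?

74717

As if non-drop at 30 labels/s: (0 × 3600 + 41 × 60 + 33) × 30 + 1 = 74791.
Minute boundaries passed: 41; those not divisible by 10: 41 − 4 = 37; dropped labels = 2 × 37 = 74.
Actual frame index = 74791 − 74 = 74717.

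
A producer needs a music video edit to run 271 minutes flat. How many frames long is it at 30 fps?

271 min = 16260 s.
Frames = 16260 × 30 = 487800.

487800 frames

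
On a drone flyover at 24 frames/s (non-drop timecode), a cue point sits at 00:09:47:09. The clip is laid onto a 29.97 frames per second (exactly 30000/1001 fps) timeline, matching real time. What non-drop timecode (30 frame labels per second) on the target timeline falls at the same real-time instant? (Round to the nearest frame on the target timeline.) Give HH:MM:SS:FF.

Source frame index: (0×3600 + 9×60 + 47) × 24 + 9 = 14097.
Real time: 14097 / (24) = 4699/8 s.
Target frame: (4699/8) × (30000/1001) = 17621250/1001 ≈ 17603.646 → 17604.
At 30 labels/s: frame 17604 → 00:09:46:24.

00:09:46:24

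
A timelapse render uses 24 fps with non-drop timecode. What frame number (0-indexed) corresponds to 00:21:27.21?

30909

Total seconds to the label: (0 × 3600 + 21 × 60 + 27) = 1287.
Frame index = 1287 × 24 + 21 = 30909.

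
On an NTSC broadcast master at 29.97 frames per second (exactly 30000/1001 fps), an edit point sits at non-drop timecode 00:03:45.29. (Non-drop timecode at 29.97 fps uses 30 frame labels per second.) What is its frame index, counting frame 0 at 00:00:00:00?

6779

Total seconds to the label: (0 × 3600 + 3 × 60 + 45) = 225.
Frame index = 225 × 30 + 29 = 6779.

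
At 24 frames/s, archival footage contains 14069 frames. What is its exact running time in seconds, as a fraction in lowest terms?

14069/24 seconds

Running time = 14069 ÷ (24) = 14069 × 1/24 = 14069/24 s.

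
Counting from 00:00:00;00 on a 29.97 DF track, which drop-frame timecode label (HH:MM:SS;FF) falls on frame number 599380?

Each 10-minute DF block holds 10 × 60 × 30 − 9 × 2 = 17982 frames. 599380 ÷ 17982 → 33 full blocks, remainder 5974.
Within the partial block the first minute is 1800 frames and each further minute 1798, so 3 further minute boundaries passed. Total skipped labels = 18 × 33 + 2 × 3 = 600.
Non-drop label index = 599380 + 600 = 599980; at 30 labels/s that is 05:33:19:10, i.e. DF 05:33:19;10.

05:33:19;10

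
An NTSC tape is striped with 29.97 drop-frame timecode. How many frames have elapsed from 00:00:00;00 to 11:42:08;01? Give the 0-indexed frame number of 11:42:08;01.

1262577

As if non-drop at 30 labels/s: (11 × 3600 + 42 × 60 + 8) × 30 + 1 = 1263841.
Minute boundaries passed: 702; those not divisible by 10: 702 − 70 = 632; dropped labels = 2 × 632 = 1264.
Actual frame index = 1263841 − 1264 = 1262577.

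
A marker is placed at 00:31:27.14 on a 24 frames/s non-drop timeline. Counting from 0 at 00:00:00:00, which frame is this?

Total seconds to the label: (0 × 3600 + 31 × 60 + 27) = 1887.
Frame index = 1887 × 24 + 14 = 45302.

frame 45302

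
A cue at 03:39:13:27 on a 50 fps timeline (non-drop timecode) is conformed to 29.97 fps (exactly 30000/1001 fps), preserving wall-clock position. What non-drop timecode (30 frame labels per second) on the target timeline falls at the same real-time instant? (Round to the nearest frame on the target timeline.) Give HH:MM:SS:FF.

03:39:00:12

Source frame index: (3×3600 + 39×60 + 13) × 50 + 27 = 657677.
Real time: 657677 / (50) = 657677/50 s.
Target frame: (657677/50) × (30000/1001) = 394606200/1001 ≈ 394211.988 → 394212.
At 30 labels/s: frame 394212 → 03:39:00:12.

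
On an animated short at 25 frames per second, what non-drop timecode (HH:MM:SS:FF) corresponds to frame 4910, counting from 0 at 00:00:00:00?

4910 ÷ 25 = 196 full seconds, remainder 10 frames.
196 s = 0 h 3 min 16 s.
Timecode: 00:03:16:10.

00:03:16:10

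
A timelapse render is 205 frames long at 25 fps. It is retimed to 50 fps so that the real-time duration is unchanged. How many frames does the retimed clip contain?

410 frames

Target frames = source frames × (target rate / source rate) = 205 × (50)/(25) = 205 × 2 = 410.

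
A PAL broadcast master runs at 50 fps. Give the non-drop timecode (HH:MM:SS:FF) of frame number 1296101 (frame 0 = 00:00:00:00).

07:12:02:01

1296101 ÷ 50 = 25922 full seconds, remainder 1 frame.
25922 s = 7 h 12 min 2 s.
Timecode: 07:12:02:01.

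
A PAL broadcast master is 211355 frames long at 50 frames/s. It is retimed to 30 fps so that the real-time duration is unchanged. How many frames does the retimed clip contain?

126813 frames

Target frames = source frames × (target rate / source rate) = 211355 × (30)/(50) = 211355 × 3/5 = 126813.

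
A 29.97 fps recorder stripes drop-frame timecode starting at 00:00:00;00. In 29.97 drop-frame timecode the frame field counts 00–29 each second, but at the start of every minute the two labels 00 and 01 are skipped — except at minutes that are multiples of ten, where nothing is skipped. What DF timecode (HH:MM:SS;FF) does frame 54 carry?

00:00:01;24

Each 10-minute DF block holds 10 × 60 × 30 − 9 × 2 = 17982 frames. 54 ÷ 17982 → 0 full blocks, remainder 54.
Within the partial block the first minute is 1800 frames and each further minute 1798, so 0 further minute boundaries passed. Total skipped labels = 18 × 0 + 2 × 0 = 0.
Non-drop label index = 54 + 0 = 54; at 30 labels/s that is 00:00:01:24, i.e. DF 00:00:01;24.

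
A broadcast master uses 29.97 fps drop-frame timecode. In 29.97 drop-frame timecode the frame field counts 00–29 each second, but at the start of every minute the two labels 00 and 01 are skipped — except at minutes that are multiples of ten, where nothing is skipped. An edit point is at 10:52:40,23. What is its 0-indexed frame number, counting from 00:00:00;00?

Complete 10-minute blocks: 65, each 17982 frames → 1168830.
Remaining 2 whole minutes in the current block: 1800 + 1 × 1798 = 3598 frames.
Within the current minute: 40 × 30 + 23 − 2 = 1221 (labels ;00/;01 skipped at this minute). Total = 1168830 + 3598 + 1221 = 1173649.

1173649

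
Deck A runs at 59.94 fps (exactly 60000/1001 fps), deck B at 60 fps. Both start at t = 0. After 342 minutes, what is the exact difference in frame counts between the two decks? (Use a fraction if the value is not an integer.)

342 min = 20520 s.
A emits 60000/1001 × 20520 = 1231200000/1001 frames; B emits 60 × 20520 = 1231200.
Difference = 1231200/1001 frames (≈ 1229.9700); B is ahead of A.

1231200/1001 frames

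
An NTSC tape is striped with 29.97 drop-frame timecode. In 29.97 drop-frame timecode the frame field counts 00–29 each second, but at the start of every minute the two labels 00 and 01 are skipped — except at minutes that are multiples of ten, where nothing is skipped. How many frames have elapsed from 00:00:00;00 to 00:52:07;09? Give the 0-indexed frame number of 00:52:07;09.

93725

As if non-drop at 30 labels/s: (0 × 3600 + 52 × 60 + 7) × 30 + 9 = 93819.
Minute boundaries passed: 52; those not divisible by 10: 52 − 5 = 47; dropped labels = 2 × 47 = 94.
Actual frame index = 93819 − 94 = 93725.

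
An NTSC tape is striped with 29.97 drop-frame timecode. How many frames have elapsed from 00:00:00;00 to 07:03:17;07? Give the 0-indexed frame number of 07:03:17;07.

761155

As if non-drop at 30 labels/s: (7 × 3600 + 3 × 60 + 17) × 30 + 7 = 761917.
Minute boundaries passed: 423; those not divisible by 10: 423 − 42 = 381; dropped labels = 2 × 381 = 762.
Actual frame index = 761917 − 762 = 761155.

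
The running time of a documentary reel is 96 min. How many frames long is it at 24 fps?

96 min = 5760 s.
Frames = 5760 × 24 = 138240.

138240 frames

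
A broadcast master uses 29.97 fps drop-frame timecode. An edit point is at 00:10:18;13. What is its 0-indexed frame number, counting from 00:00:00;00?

18535

As if non-drop at 30 labels/s: (0 × 3600 + 10 × 60 + 18) × 30 + 13 = 18553.
Minute boundaries passed: 10; those not divisible by 10: 10 − 1 = 9; dropped labels = 2 × 9 = 18.
Actual frame index = 18553 − 18 = 18535.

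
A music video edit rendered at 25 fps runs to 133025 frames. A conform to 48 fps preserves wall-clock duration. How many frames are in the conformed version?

255408 frames

Target frames = source frames × (target rate / source rate) = 133025 × (48)/(25) = 133025 × 48/25 = 255408.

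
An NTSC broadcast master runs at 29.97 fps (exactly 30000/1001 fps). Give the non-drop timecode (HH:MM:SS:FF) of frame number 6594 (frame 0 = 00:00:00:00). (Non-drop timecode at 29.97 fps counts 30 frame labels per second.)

00:03:39:24

6594 ÷ 30 = 219 full seconds, remainder 24 frames.
219 s = 0 h 3 min 39 s.
Timecode: 00:03:39:24.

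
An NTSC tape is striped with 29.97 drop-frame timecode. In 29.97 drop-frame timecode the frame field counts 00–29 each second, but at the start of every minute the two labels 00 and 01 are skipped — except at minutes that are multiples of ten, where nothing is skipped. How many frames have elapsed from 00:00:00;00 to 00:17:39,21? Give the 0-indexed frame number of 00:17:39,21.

As if non-drop at 30 labels/s: (0 × 3600 + 17 × 60 + 39) × 30 + 21 = 31791.
Minute boundaries passed: 17; those not divisible by 10: 17 − 1 = 16; dropped labels = 2 × 16 = 32.
Actual frame index = 31791 − 32 = 31759.

31759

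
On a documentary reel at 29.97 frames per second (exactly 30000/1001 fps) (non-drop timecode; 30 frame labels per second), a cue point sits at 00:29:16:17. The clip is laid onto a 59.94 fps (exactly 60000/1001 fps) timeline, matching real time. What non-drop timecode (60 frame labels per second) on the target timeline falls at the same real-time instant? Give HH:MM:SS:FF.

00:29:16:34

Source frame index: (0×3600 + 29×60 + 16) × 30 + 17 = 52697.
Real time: 52697 / (30000/1001) = 52749697/30000 s.
Target frame: (52749697/30000) × (60000/1001) = 105394.
At 60 labels/s: frame 105394 → 00:29:16:34.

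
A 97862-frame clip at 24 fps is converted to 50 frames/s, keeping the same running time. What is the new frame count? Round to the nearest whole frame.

Frames at target rate = 97862 × (50) / (24) = 1223275/6 ≈ 203879.167.
Nearest whole frame: 203879.

203879 frames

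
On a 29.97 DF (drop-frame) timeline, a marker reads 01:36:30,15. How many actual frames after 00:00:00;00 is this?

173541

As if non-drop at 30 labels/s: (1 × 3600 + 36 × 60 + 30) × 30 + 15 = 173715.
Minute boundaries passed: 96; those not divisible by 10: 96 − 9 = 87; dropped labels = 2 × 87 = 174.
Actual frame index = 173715 − 174 = 173541.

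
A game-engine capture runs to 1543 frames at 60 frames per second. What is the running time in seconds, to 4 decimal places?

Running time = 1543 × 1/60 = 1543/60 s ≈ 25.7167 s.

25.7167 seconds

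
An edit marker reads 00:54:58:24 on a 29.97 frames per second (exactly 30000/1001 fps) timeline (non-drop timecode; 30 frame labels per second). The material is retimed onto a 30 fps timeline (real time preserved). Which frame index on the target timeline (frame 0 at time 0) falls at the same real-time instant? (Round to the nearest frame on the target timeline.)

frame 99063

Source frame index: (0×3600 + 54×60 + 58) × 30 + 24 = 98964.
Real time: 98964 / (30000/1001) = 8255247/2500 s.
Target frame: (8255247/2500) × (30) = 24765741/250 ≈ 99062.964 → 99063.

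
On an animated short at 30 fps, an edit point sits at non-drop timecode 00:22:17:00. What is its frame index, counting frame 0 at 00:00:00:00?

Total seconds to the label: (0 × 3600 + 22 × 60 + 17) = 1337.
Frame index = 1337 × 30 + 0 = 40110.

frame 40110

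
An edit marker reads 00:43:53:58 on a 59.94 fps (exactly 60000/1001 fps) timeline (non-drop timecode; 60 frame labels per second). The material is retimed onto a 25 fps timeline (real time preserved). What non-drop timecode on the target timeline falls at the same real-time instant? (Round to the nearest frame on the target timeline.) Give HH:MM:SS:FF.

Source frame index: (0×3600 + 43×60 + 53) × 60 + 58 = 158038.
Real time: 158038 / (60000/1001) = 79098019/30000 s.
Target frame: (79098019/30000) × (25) = 79098019/1200 ≈ 65915.016 → 65915.
At 25 labels/s: frame 65915 → 00:43:56:15.

00:43:56:15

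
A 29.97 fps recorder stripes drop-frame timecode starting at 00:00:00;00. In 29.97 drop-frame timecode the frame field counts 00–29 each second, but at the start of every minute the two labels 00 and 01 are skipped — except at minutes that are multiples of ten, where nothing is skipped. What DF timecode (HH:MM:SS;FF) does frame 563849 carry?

05:13:33;23

Each 10-minute DF block holds 10 × 60 × 30 − 9 × 2 = 17982 frames. 563849 ÷ 17982 → 31 full blocks, remainder 6407.
Within the partial block the first minute is 1800 frames and each further minute 1798, so 3 further minute boundaries passed. Total skipped labels = 18 × 31 + 2 × 3 = 564.
Non-drop label index = 563849 + 564 = 564413; at 30 labels/s that is 05:13:33:23, i.e. DF 05:13:33;23.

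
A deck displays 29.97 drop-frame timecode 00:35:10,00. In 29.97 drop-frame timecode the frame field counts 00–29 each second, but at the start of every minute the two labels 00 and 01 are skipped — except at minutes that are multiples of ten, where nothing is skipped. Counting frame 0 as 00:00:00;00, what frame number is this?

63236

As if non-drop at 30 labels/s: (0 × 3600 + 35 × 60 + 10) × 30 + 0 = 63300.
Minute boundaries passed: 35; those not divisible by 10: 35 − 3 = 32; dropped labels = 2 × 32 = 64.
Actual frame index = 63300 − 64 = 63236.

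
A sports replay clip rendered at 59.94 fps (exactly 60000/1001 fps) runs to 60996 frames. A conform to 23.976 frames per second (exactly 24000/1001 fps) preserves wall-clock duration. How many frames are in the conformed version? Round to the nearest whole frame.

Frames at target rate = 60996 × (24000/1001) / (60000/1001) = 121992/5 ≈ 24398.400.
Nearest whole frame: 24398.

24398 frames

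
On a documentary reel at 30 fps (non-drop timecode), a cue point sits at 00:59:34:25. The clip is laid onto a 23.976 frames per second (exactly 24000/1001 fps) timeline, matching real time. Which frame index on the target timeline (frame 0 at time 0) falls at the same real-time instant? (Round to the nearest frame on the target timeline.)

Source frame index: (0×3600 + 59×60 + 34) × 30 + 25 = 107245.
Real time: 107245 / (30) = 21449/6 s.
Target frame: (21449/6) × (24000/1001) = 85796000/1001 ≈ 85710.290 → 85710.

frame 85710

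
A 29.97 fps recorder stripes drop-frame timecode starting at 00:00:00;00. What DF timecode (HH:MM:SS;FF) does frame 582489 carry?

05:23:55;21

Ten DF minutes hold 17982 frames, so frame 582489 lies in block 32 (frames 575424–593405) with 7065 frames into that block.
The block's first minute is 1800 frames and the rest 1798 each; 7065 frames reaches minute 3, so 32 × 18 + 3 × 2 = 582 labels have been skipped so far.
Adding those back, label number 582489 + 582 = 583071 at 30 labels/s is 19435 s + 21 f = 5 h 23 min 55 s frame 21, i.e. 05:23:55;21.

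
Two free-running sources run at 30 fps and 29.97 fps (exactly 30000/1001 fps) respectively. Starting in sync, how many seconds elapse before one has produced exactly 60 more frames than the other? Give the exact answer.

2002 seconds

The gap grows by |30000/1001 − 30| = 30/1001 frames per second.
Time for a 60-frame gap: 60 ÷ (30/1001) = 2002 s.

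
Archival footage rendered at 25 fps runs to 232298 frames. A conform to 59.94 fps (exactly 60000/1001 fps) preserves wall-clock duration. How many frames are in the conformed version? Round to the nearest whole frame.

556958 frames

Frames at target rate = 232298 × (60000/1001) / (25) = 50683200/91 ≈ 556958.242.
Nearest whole frame: 556958.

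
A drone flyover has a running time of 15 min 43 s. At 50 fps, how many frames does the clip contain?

15 min 43 s = 943 s.
Frames = 943 × 50 = 47150.

47150 frames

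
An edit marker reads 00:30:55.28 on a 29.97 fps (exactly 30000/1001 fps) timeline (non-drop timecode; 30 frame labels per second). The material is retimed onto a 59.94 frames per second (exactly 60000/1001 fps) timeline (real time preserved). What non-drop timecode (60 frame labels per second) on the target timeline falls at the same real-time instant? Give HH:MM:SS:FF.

Source frame index: (0×3600 + 30×60 + 55) × 30 + 28 = 55678.
Real time: 55678 / (30000/1001) = 27866839/15000 s.
Target frame: (27866839/15000) × (60000/1001) = 111356.
At 60 labels/s: frame 111356 → 00:30:55:56.

00:30:55:56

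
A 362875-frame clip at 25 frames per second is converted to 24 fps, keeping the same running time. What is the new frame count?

Target frames = source frames × (target rate / source rate) = 362875 × (24)/(25) = 362875 × 24/25 = 348360.

348360 frames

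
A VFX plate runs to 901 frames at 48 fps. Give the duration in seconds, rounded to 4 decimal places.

18.7708 seconds

Running time = 901 × 1/48 = 901/48 s ≈ 18.7708 s.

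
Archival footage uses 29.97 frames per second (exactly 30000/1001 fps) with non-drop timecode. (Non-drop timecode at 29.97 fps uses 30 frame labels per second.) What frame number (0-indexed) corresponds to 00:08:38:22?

Total seconds to the label: (0 × 3600 + 8 × 60 + 38) = 518.
Frame index = 518 × 30 + 22 = 15562.

15562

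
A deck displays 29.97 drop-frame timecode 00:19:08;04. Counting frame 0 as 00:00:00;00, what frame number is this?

34408

Complete 10-minute blocks: 1, each 17982 frames → 17982.
Remaining 9 whole minutes in the current block: 1800 + 8 × 1798 = 16184 frames.
Within the current minute: 8 × 30 + 4 − 2 = 242 (labels ;00/;01 skipped at this minute). Total = 17982 + 16184 + 242 = 34408.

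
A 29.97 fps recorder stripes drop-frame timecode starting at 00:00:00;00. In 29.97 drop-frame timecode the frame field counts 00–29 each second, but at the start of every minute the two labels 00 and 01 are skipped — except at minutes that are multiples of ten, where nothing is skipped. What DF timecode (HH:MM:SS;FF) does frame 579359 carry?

05:22:11;09

Ten DF minutes hold 17982 frames, so frame 579359 lies in block 32 (frames 575424–593405) with 3935 frames into that block.
The block's first minute is 1800 frames and the rest 1798 each; 3935 frames reaches minute 2, so 32 × 18 + 2 × 2 = 580 labels have been skipped so far.
Adding those back, label number 579359 + 580 = 579939 at 30 labels/s is 19331 s + 9 f = 5 h 22 min 11 s frame 9, i.e. 05:22:11;09.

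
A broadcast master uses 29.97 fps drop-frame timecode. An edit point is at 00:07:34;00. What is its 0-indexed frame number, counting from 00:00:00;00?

Complete 10-minute blocks: 0, each 17982 frames → 0.
Remaining 7 whole minutes in the current block: 1800 + 6 × 1798 = 12588 frames.
Within the current minute: 34 × 30 + 0 − 2 = 1018 (labels ;00/;01 skipped at this minute). Total = 0 + 12588 + 1018 = 13606.

13606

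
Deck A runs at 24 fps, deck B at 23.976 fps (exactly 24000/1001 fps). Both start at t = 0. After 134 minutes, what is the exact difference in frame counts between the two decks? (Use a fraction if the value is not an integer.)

134 min = 8040 s.
A emits 24 × 8040 = 192960 frames; B emits 24000/1001 × 8040 = 192960000/1001.
Difference = 192960/1001 frames (≈ 192.7672); B is behind A.

192960/1001 frames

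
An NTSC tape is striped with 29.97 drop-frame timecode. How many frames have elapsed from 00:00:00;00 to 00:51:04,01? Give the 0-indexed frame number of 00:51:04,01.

Complete 10-minute blocks: 5, each 17982 frames → 89910.
Remaining 1 whole minute in the current block: 1800 + 0 × 1798 = 1800 frames.
Within the current minute: 4 × 30 + 1 − 2 = 119 (labels ;00/;01 skipped at this minute). Total = 89910 + 1800 + 119 = 91829.

91829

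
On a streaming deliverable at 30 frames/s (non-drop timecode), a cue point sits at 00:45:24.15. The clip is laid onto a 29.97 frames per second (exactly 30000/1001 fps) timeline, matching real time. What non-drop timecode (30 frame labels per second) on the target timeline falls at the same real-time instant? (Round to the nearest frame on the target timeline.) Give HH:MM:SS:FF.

00:45:21:23

Source frame index: (0×3600 + 45×60 + 24) × 30 + 15 = 81735.
Real time: 81735 / (30) = 5449/2 s.
Target frame: (5449/2) × (30000/1001) = 81735000/1001 ≈ 81653.347 → 81653.
At 30 labels/s: frame 81653 → 00:45:21:23.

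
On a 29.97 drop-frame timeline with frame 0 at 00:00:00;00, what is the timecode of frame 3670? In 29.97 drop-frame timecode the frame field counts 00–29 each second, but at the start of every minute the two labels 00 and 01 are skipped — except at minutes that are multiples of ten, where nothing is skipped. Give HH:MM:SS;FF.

Each 10-minute DF block holds 10 × 60 × 30 − 9 × 2 = 17982 frames. 3670 ÷ 17982 → 0 full blocks, remainder 3670.
Within the partial block the first minute is 1800 frames and each further minute 1798, so 2 further minute boundaries passed. Total skipped labels = 18 × 0 + 2 × 2 = 4.
Non-drop label index = 3670 + 4 = 3674; at 30 labels/s that is 00:02:02:14, i.e. DF 00:02:02;14.

00:02:02;14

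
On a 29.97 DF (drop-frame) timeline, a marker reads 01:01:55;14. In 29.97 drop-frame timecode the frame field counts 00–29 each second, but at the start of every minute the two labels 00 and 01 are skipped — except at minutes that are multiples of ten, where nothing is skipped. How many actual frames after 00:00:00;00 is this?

Complete 10-minute blocks: 6, each 17982 frames → 107892.
Remaining 1 whole minute in the current block: 1800 + 0 × 1798 = 1800 frames.
Within the current minute: 55 × 30 + 14 − 2 = 1662 (labels ;00/;01 skipped at this minute). Total = 107892 + 1800 + 1662 = 111354.

111354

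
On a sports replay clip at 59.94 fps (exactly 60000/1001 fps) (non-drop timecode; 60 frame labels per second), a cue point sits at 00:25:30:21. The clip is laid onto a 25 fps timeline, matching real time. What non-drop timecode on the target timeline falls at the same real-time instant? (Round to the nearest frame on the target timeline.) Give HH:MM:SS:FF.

00:25:31:22

Source frame index: (0×3600 + 25×60 + 30) × 60 + 21 = 91821.
Real time: 91821 / (60000/1001) = 30637607/20000 s.
Target frame: (30637607/20000) × (25) = 30637607/800 ≈ 38297.009 → 38297.
At 25 labels/s: frame 38297 → 00:25:31:22.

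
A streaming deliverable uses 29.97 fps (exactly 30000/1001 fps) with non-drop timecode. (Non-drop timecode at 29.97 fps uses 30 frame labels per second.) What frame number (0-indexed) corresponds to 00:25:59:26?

frame 46796

Total seconds to the label: (0 × 3600 + 25 × 60 + 59) = 1559.
Frame index = 1559 × 30 + 26 = 46796.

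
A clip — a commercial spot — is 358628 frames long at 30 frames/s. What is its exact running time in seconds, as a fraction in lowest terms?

179314/15 seconds

Running time = 358628 ÷ (30) = 358628 × 1/30 = 179314/15 s.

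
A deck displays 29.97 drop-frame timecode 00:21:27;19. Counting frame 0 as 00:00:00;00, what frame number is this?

38591

Complete 10-minute blocks: 2, each 17982 frames → 35964.
Remaining 1 whole minute in the current block: 1800 + 0 × 1798 = 1800 frames.
Within the current minute: 27 × 30 + 19 − 2 = 827 (labels ;00/;01 skipped at this minute). Total = 35964 + 1800 + 827 = 38591.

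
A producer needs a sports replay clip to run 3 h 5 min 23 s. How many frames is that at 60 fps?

3 h 5 min 23 s = 11123 s.
Frames = 11123 × 60 = 667380.

667380 frames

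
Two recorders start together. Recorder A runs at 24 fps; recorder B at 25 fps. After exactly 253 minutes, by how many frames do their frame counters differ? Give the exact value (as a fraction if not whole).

253 min = 15180 s.
A emits 24 × 15180 = 364320 frames; B emits 25 × 15180 = 379500.
Difference = 15180 frames; B is ahead of A.

15180 frames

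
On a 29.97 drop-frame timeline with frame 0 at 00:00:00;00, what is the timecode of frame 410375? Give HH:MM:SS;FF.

03:48:12;27

Each 10-minute DF block holds 10 × 60 × 30 − 9 × 2 = 17982 frames. 410375 ÷ 17982 → 22 full blocks, remainder 14771.
Within the partial block the first minute is 1800 frames and each further minute 1798, so 8 further minute boundaries passed. Total skipped labels = 18 × 22 + 2 × 8 = 412.
Non-drop label index = 410375 + 412 = 410787; at 30 labels/s that is 03:48:12:27, i.e. DF 03:48:12;27.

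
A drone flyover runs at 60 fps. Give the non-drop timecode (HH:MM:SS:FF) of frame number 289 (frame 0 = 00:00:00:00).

00:00:04:49

289 ÷ 60 = 4 full seconds, remainder 49 frames.
4 s = 0 h 0 min 4 s.
Timecode: 00:00:04:49.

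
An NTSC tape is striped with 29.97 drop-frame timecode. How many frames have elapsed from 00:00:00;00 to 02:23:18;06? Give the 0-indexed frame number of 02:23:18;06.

257688

As if non-drop at 30 labels/s: (2 × 3600 + 23 × 60 + 18) × 30 + 6 = 257946.
Minute boundaries passed: 143; those not divisible by 10: 143 − 14 = 129; dropped labels = 2 × 129 = 258.
Actual frame index = 257946 − 258 = 257688.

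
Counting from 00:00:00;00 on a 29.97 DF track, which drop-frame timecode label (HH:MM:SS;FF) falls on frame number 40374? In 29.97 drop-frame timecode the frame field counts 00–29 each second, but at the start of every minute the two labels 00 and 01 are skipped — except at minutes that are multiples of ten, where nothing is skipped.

Each 10-minute DF block holds 10 × 60 × 30 − 9 × 2 = 17982 frames. 40374 ÷ 17982 → 2 full blocks, remainder 4410.
Within the partial block the first minute is 1800 frames and each further minute 1798, so 2 further minute boundaries passed. Total skipped labels = 18 × 2 + 2 × 2 = 40.
Non-drop label index = 40374 + 40 = 40414; at 30 labels/s that is 00:22:27:04, i.e. DF 00:22:27;04.

00:22:27;04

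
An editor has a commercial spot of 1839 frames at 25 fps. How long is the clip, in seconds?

73.56 seconds

Running time = 1839 / (25) = 73.56 s.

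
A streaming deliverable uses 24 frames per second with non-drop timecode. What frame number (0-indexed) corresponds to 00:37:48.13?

54445

Total seconds to the label: (0 × 3600 + 37 × 60 + 48) = 2268.
Frame index = 2268 × 24 + 13 = 54445.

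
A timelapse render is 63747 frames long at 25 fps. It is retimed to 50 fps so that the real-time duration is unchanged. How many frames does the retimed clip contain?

127494 frames

Target frames = source frames × (target rate / source rate) = 63747 × (50)/(25) = 63747 × 2 = 127494.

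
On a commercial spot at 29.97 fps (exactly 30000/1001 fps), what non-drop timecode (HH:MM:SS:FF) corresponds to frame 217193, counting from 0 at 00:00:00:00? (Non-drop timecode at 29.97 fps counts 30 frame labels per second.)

02:00:39:23

217193 ÷ 30 = 7239 full seconds, remainder 23 frames.
7239 s = 2 h 0 min 39 s.
Timecode: 02:00:39:23.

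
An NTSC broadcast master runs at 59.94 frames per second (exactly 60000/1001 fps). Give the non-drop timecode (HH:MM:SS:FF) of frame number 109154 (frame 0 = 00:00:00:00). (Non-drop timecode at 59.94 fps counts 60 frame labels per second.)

109154 ÷ 60 = 1819 full seconds, remainder 14 frames.
1819 s = 0 h 30 min 19 s.
Timecode: 00:30:19:14.

00:30:19:14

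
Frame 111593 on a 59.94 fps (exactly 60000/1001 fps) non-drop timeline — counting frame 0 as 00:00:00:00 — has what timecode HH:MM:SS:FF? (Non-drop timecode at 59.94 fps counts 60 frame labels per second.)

00:30:59:53

111593 ÷ 60 = 1859 full seconds, remainder 53 frames.
1859 s = 0 h 30 min 59 s.
Timecode: 00:30:59:53.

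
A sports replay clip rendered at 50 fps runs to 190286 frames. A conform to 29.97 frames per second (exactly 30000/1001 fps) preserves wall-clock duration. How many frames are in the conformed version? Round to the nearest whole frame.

Frames at target rate = 190286 × (30000/1001) / (50) = 114171600/1001 ≈ 114057.542.
Nearest whole frame: 114058.

114058 frames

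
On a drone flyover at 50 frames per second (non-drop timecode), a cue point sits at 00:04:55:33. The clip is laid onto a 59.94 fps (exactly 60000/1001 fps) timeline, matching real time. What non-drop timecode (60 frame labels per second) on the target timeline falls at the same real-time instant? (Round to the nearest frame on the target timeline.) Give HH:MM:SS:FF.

Source frame index: (0×3600 + 4×60 + 55) × 50 + 33 = 14783.
Real time: 14783 / (50) = 14783/50 s.
Target frame: (14783/50) × (60000/1001) = 17739600/1001 ≈ 17721.878 → 17722.
At 60 labels/s: frame 17722 → 00:04:55:22.

00:04:55:22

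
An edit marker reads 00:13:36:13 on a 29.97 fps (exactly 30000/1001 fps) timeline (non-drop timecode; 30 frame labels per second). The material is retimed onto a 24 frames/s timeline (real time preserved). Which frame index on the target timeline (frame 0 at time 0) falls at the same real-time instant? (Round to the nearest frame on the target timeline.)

Source frame index: (0×3600 + 13×60 + 36) × 30 + 13 = 24493.
Real time: 24493 / (30000/1001) = 24517493/30000 s.
Target frame: (24517493/30000) × (24) = 24517493/1250 ≈ 19613.994 → 19614.

frame 19614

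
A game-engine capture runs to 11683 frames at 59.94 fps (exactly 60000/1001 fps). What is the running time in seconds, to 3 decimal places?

Running time = 11683 × 1001/60000 = 11694683/60000 s ≈ 194.911 s.

194.911 seconds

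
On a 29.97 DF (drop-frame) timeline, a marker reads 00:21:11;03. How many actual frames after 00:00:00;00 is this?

38095

Complete 10-minute blocks: 2, each 17982 frames → 35964.
Remaining 1 whole minute in the current block: 1800 + 0 × 1798 = 1800 frames.
Within the current minute: 11 × 30 + 3 − 2 = 331 (labels ;00/;01 skipped at this minute). Total = 35964 + 1800 + 331 = 38095.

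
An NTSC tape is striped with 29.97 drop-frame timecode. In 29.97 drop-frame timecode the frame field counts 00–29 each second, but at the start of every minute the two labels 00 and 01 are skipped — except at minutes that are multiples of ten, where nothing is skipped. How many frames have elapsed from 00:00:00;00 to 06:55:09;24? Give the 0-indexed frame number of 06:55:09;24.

746546

Complete 10-minute blocks: 41, each 17982 frames → 737262.
Remaining 5 whole minutes in the current block: 1800 + 4 × 1798 = 8992 frames.
Within the current minute: 9 × 30 + 24 − 2 = 292 (labels ;00/;01 skipped at this minute). Total = 737262 + 8992 + 292 = 746546.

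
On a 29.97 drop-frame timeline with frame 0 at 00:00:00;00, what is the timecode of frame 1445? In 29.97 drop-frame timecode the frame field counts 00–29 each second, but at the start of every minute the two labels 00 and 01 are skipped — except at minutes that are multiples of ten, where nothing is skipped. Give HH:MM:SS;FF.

00:00:48;05

Each 10-minute DF block holds 10 × 60 × 30 − 9 × 2 = 17982 frames. 1445 ÷ 17982 → 0 full blocks, remainder 1445.
Within the partial block the first minute is 1800 frames and each further minute 1798, so 0 further minute boundaries passed. Total skipped labels = 18 × 0 + 2 × 0 = 0.
Non-drop label index = 1445 + 0 = 1445; at 30 labels/s that is 00:00:48:05, i.e. DF 00:00:48;05.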